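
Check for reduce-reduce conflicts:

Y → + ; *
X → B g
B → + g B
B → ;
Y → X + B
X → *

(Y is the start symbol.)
No reduce-reduce conflicts

Augment with Y' → Y and build the canonical LR(0) collection (I0 = CLOSURE({[Y' → . Y]}), then GOTO on every symbol after a dot until no new states appear). It has 15 states:
  I0: { [B → . + g B], [B → . ;], [X → . *], [X → . B g], [Y → . + ; *], [Y → . X + B], [Y' → . Y] }  — shift
  I1: { [X → * .] }  — reduce
  I2: { [B → + . g B], [Y → + . ; *] }  — shift
  I3: { [B → ; .] }  — reduce
  I4: { [X → B . g] }  — shift
  I5: { [Y → X . + B] }  — shift
  I6: { [Y' → Y .] }  — accept
  I7: { [B → . + g B], [B → . ;], [Y → X + . B] }  — shift
  I8: { [B → + . g B] }  — shift
  I9: { [Y → X + B .] }  — reduce
  I10: { [B → + g . B], [B → . + g B], [B → . ;] }  — shift
  I11: { [B → + g B .] }  — reduce
  I12: { [X → B g .] }  — reduce
  I13: { [Y → + ; . *] }  — shift
  I14: { [Y → + ; * .] }  — reduce

No state contains more than one complete item.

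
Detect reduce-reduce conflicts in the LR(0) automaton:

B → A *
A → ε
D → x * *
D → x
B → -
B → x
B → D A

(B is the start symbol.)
Yes — I5: [B → x .] vs [D → x .]

Augment with B' → B and build the canonical LR(0) collection (I0 = CLOSURE({[B' → . B]}), then GOTO on every symbol after a dot until no new states appear). It has 10 states:
  I0: { [A → .], [B → . -], [B → . A *], [B → . D A], [B → . x], [B' → . B], [D → . x * *], [D → . x] }  — shift, reduce
  I1: { [B → - .] }  — reduce
  I2: { [B → A . *] }  — shift
  I3: { [B' → B .] }  — accept
  I4: { [A → .], [B → D . A] }  — reduce
  I5: { [B → x .], [D → x . * *], [D → x .] }  — shift, 2 reduces
  I6: { [D → x * . *] }  — shift
  I7: { [D → x * * .] }  — reduce
  I8: { [B → D A .] }  — reduce
  I9: { [B → A * .] }  — reduce

I5 contains complete items [B → x .], [D → x .] — reduce-reduce conflict.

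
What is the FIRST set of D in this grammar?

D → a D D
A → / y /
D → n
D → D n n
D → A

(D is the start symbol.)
{ '/', 'a', 'n' }

FIRST sets of the other non-terminals involved (by the same procedure, iterated to a fixed point):
  FIRST(A) = { '/' }

From D → a D D:
  - a is a terminal: add 'a' and stop
From D → n:
  - n is a terminal: add 'n' and stop
From D → D n n:
  - D is the symbol being defined: contributes nothing new
    D is not nullable, so stop
From D → A:
  - A is a non-terminal: add FIRST(A) \ {ε} = { '/' }
    A is not nullable, so stop

Collecting: FIRST(D) = { '/', 'a', 'n' }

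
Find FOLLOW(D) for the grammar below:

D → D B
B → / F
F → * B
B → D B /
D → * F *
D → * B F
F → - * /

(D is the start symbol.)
D is the start symbol, so $ ∈ FOLLOW(D).
In D → D B: D is followed by B, add FIRST(B) \ {ε} = { '*', '/' }
In B → D B /: D is followed by B '/', add FIRST(B '/') \ {ε} = { '*', '/' }

Taking the union: FOLLOW(D) = { $, '*', '/' }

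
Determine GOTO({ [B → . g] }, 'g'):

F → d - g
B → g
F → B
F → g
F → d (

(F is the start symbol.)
GOTO(I, 'g') = CLOSURE({ [A → αX.β] : [A → α.Xβ] ∈ I, X = 'g' })

Items with dot before 'g', with the dot advanced:
  [B → . g] → [B → g .]
Closure adds nothing (no advanced item has the dot before a non-terminal).

GOTO = { [B → g .] }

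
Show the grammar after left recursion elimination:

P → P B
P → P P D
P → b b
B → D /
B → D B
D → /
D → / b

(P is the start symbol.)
P is directly left-recursive. The standard transformation for
  A → A α₁ | ... | A α_m | β₁ | ... | β_n
is
  A  → β₁ A' | ... | β_n A'
  A' → α₁ A' | ... | α_m A' | ε

P → b b becomes P → b b P'
P → P B becomes P' → B P'
P → P P D becomes P' → P D P'
Add P' → ε

Productions for other non-terminals are unchanged:
  B → D /
  B → D B
  D → /
  D → / b

Resulting grammar:
P → b b P'
P' → B P'
P' → P D P'
P' → ε
B → D /
B → D B
D → /
D → / b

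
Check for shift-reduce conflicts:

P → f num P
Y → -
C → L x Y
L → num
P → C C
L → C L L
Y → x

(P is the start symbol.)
Yes — I12: [P → C C .] vs [L → . num]; I15: [L → C L L .] vs [C → L . x Y]

Augment with P' → P and build the canonical LR(0) collection (I0 = CLOSURE({[P' → . P]}), then GOTO on every symbol after a dot until no new states appear). It has 16 states:
  I0: { [C → . L x Y], [L → . C L L], [L → . num], [P → . C C], [P → . f num P], [P' → . P] }  — shift
  I1: { [C → . L x Y], [L → . C L L], [L → . num], [L → C . L L], [P → C . C] }  — shift
  I2: { [C → L . x Y] }  — shift
  I3: { [P' → P .] }  — accept
  I4: { [P → f . num P] }  — shift
  I5: { [L → num .] }  — reduce
  I6: { [C → . L x Y], [L → . C L L], [L → . num], [P → . C C], [P → . f num P], [P → f num . P] }  — shift
  I7: { [P → f num P .] }  — reduce
  I8: { [C → L x . Y], [Y → . -], [Y → . x] }  — shift
  I9: { [Y → - .] }  — reduce
  I10: { [C → L x Y .] }  — reduce
  I11: { [Y → x .] }  — reduce
  I12: { [C → . L x Y], [L → . C L L], [L → . num], [L → C . L L], [P → C C .] }  — shift, reduce
  I13: { [C → . L x Y], [C → L . x Y], [L → . C L L], [L → . num], [L → C L . L] }  — shift
  I14: { [C → . L x Y], [L → . C L L], [L → . num], [L → C . L L] }  — shift
  I15: { [C → L . x Y], [L → C L L .] }  — shift, reduce

I12 contains reduce item [P → C C .] and shift item [L → . num] — shift-reduce conflict.
I15 contains reduce item [L → C L L .] and shift item [C → L . x Y] — shift-reduce conflict.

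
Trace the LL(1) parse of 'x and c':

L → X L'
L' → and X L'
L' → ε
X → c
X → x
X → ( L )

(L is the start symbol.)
LL(1) parsing maintains a stack (initially the start symbol over $) and the input. At each step: if the stack top is a terminal, match it against the current input token; if it is a non-terminal N, replace it with the RHS of M[N, lookahead] (the unique production whose predict set contains the lookahead).

Stack is shown with the top on the left.

Stack       Input      Action
-----------------------------
L $         x and c $  output L → X L'
X L' $      x and c $  output X → x
x L' $      x and c $  match 'x'
L' $        and c $    output L' → and X L'
and X L' $  and c $    match 'and'
X L' $      c $        output X → c
c L' $      c $        match 'c'
L' $        $          output L' → ε
$           $          accept

The string is accepted.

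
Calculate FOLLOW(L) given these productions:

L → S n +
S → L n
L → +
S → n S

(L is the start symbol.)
{ $, 'n' }

To compute FOLLOW(L), find every occurrence of L on a right-hand side N → α L β: add FIRST(β) \ {ε}, and if β is empty or nullable also add FOLLOW(N). Iterate to a fixed point.

L is the start symbol, so $ ∈ FOLLOW(L).
In S → L n: L is followed by n, add FIRST(n) \ {ε} = { 'n' }

Taking the union: FOLLOW(L) = { $, 'n' }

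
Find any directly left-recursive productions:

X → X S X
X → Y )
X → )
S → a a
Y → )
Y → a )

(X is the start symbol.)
X → X S X: LEFT RECURSIVE (starts with X)
X → Y ): starts with Y
X → ): starts with ')'
S → a a: starts with a
Y → ): starts with ')'
Y → a ): starts with a

The grammar has direct left recursion on: X.

Answer: Yes, X is left-recursive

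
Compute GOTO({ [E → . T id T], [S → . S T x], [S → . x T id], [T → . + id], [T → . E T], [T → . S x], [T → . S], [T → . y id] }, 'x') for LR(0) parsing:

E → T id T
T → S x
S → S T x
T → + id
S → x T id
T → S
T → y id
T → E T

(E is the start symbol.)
{ [E → . T id T], [S → . S T x], [S → . x T id], [S → x . T id], [T → . + id], [T → . E T], [T → . S x], [T → . S], [T → . y id] }

GOTO(I, 'x') = CLOSURE({ [A → αX.β] : [A → α.Xβ] ∈ I, X = 'x' })

Items with dot before 'x', with the dot advanced:
  [S → . x T id] → [S → x . T id]
Closure of the advanced items:
  [S → x . T id] has the dot before T: add [T → . S x], [T → . + id], [T → . S], [T → . y id], [T → . E T]
  [T → . S x] has the dot before S: add [S → . S T x], [S → . x T id]
  [T → . E T] has the dot before E: add [E → . T id T]

GOTO = { [E → . T id T], [S → . S T x], [S → . x T id], [S → x . T id], [T → . + id], [T → . E T], [T → . S x], [T → . S], [T → . y id] }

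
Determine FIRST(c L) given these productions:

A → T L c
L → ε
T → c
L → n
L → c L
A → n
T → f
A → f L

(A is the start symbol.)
{ 'c' }

To compute FIRST(c L), process the symbols left to right:
Symbol c is a terminal. Add 'c' and stop.
FIRST(c L) = { 'c' }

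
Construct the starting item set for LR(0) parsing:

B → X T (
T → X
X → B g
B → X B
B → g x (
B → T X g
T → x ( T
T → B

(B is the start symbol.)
{ [B → . T X g], [B → . X B], [B → . X T (], [B → . g x (], [B' → . B], [T → . B], [T → . X], [T → . x ( T], [X → . B g] }

First, augment the grammar with B' → B
I₀ = CLOSURE({ [B' → . B] }):
  [B' → . B] has the dot before B: add [B → . X T (], [B → . X B], [B → . g x (], [B → . T X g]
  [B → . X T (] has the dot before X: add [X → . B g]
  [B → . T X g] has the dot before T: add [T → . X], [T → . x ( T], [T → . B]
No further items can be added.

I₀ = { [B → . T X g], [B → . X B], [B → . X T (], [B → . g x (], [B' → . B], [T → . B], [T → . X], [T → . x ( T], [X → . B g] }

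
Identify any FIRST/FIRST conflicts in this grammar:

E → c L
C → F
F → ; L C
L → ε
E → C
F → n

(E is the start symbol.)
No FIRST/FIRST conflicts.

A FIRST/FIRST conflict occurs when two productions N → α and N → β for the same non-terminal have FIRST(α) ∩ FIRST(β) ≠ ∅ (with ε ∈ FIRST of a nullable right-hand side, so two nullable alternatives also conflict).

FIRST sets of the non-terminals at (or reachable through a nullable prefix from) the front of some alternative:
  FIRST(C) = { ';', 'n' }

Productions for E:
  E → c L: FIRST = { 'c' }
  E → C: FIRST = { ';', 'n' }
Productions for F:
  F → ; L C: FIRST = { ';' }
  F → n: FIRST = { 'n' }
C, L have only one production, so no FIRST/FIRST conflict is possible there.

All alternatives of each non-terminal have pairwise disjoint FIRST sets.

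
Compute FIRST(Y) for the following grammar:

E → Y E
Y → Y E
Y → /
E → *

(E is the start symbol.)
{ '/' }

To compute FIRST(Y), examine every production with Y on the left-hand side, reading each right-hand side left to right until a non-nullable symbol is reached.

From Y → Y E:
  - Y is the symbol being defined: contributes nothing new
    Y is not nullable, so stop
From Y → /:
  - '/' is a terminal: add '/' and stop

Collecting: FIRST(Y) = { '/' }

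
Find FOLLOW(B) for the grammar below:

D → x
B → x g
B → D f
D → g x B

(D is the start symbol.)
{ $, 'f' }

In D → g x B: B is at the end, add FOLLOW(D)

The FOLLOW sets referred to above (computed the same way, to a fixed point):
  FOLLOW(D) = { $, 'f' }

Taking the union: FOLLOW(B) = { $, 'f' }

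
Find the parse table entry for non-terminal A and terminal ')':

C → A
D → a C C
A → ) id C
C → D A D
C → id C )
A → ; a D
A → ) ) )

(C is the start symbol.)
To find M[A, ')'], we find productions for A where ')' is in the predict set (PREDICT(N → α) = (FIRST(α) \ {ε}) ∪ (FOLLOW(N) if α ⇒* ε)).

A → ) id C: PREDICT = { ')' }
  ')' is in predict set, so this production goes in M[A, ')']
A → ; a D: PREDICT = { ';' }
A → ) ) ): PREDICT = { ')' }
  ')' is in predict set, so this production goes in M[A, ')']

M[A, ')'] = A → ) id C, A → ) ) )  (a multiply-defined cell — the grammar is not LL(1))

Answer: A → ) id C, A → ) ) )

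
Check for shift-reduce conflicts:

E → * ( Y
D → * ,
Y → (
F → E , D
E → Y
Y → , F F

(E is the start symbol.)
Augment with E' → E and build the canonical LR(0) collection (I0 = CLOSURE({[E' → . E]}), then GOTO on every symbol after a dot until no new states appear). It has 15 states:
  I0: { [E → . * ( Y], [E → . Y], [E' → . E], [Y → . (], [Y → . , F F] }  — shift
  I1: { [Y → ( .] }  — reduce
  I2: { [E → * . ( Y] }  — shift
  I3: { [E → . * ( Y], [E → . Y], [F → . E , D], [Y → , . F F], [Y → . (], [Y → . , F F] }  — shift
  I4: { [E' → E .] }  — accept
  I5: { [E → Y .] }  — reduce
  I6: { [F → E . , D] }  — shift
  I7: { [E → . * ( Y], [E → . Y], [F → . E , D], [Y → , F . F], [Y → . (], [Y → . , F F] }  — shift
  I8: { [Y → , F F .] }  — reduce
  I9: { [D → . * ,], [F → E , . D] }  — shift
  I10: { [D → * . ,] }  — shift
  I11: { [F → E , D .] }  — reduce
  I12: { [D → * , .] }  — reduce
  I13: { [E → * ( . Y], [Y → . (], [Y → . , F F] }  — shift
  I14: { [E → * ( Y .] }  — reduce

No state contains both a complete item and a shift item.

Answer: No shift-reduce conflicts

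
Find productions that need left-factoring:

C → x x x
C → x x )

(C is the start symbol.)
Left-factoring is needed when two productions for the same non-terminal
share a common prefix on the right-hand side.

Productions for C:
  C → x x x
  C → x x )

Found common prefix 'x x' in productions for C

Answer: Yes, C has productions with common prefix 'x x'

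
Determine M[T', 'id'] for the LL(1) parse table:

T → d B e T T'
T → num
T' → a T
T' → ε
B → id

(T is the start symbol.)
To find M[T', 'id'], we find productions for T' where 'id' is in the predict set (PREDICT(N → α) = (FIRST(α) \ {ε}) ∪ (FOLLOW(N) if α ⇒* ε)).

Relevant sets:
  FOLLOW(T') = { $, 'a' }

T' → a T: PREDICT = { 'a' }
T' → ε: PREDICT = { $, 'a' }

M[T', 'id'] is empty (no production applies)

Answer: Empty (error entry)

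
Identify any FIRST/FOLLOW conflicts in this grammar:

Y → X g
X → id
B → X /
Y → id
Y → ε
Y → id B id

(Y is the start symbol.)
A FIRST/FOLLOW conflict occurs when a non-terminal N has a nullable alternative N → β (β ⇒* ε) and another alternative N → α with FIRST(α) ∩ FOLLOW(N) ≠ ∅: on such a lookahead the parser cannot decide between expanding α and letting N vanish via β.

Nullable non-terminals: Y.
FIRST sets used below: FIRST(X) = { 'id' }

Y: nullable alternative(s) Y → ε; FOLLOW(Y) = { $ }
  Y → X g: FIRST \ {ε} = { 'id' } — disjoint from FOLLOW(Y)
  Y → id: FIRST \ {ε} = { 'id' } — disjoint from FOLLOW(Y)
  Y → ε: FIRST \ {ε} = { } — this is the only nullable alternative, skip
  Y → id B id: FIRST \ {ε} = { 'id' } — disjoint from FOLLOW(Y)

B, X have no nullable alternative, so no FIRST/FOLLOW check is needed there.

No FIRST/FOLLOW conflicts found.

Answer: No FIRST/FOLLOW conflicts.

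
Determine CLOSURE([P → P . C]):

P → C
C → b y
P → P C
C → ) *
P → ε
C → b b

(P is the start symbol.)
{ [C → . ) *], [C → . b b], [C → . b y], [P → P . C] }

Start with: [P → P . C]
  [P → P . C] has the dot before C: add [C → . b y], [C → . ) *], [C → . b b]
No further items can be added.

CLOSURE = { [C → . ) *], [C → . b b], [C → . b y], [P → P . C] }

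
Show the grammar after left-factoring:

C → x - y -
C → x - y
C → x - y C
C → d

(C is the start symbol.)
Left-factoring transforms A → αβ₁ | αβ₂ into A → αA' and A' → β₁ | β₂
(α is the longest common prefix among the alternatives). Repeat until
no nonterminal has two alternatives with a common prefix.

Round 1: C has alternatives sharing prefix 'x - y'. Introduce C': C → x - y C'
  Add: C' → -
  Add: C' → ε
  Add: C' → C

No remaining common prefixes — done.

Resulting grammar:
C → x - y C'
C' → -
C' → ε
C' → C
C → d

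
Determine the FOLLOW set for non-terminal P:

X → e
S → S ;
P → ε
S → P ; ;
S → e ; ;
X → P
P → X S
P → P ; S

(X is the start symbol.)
{ $, ';', 'e' }

To compute FOLLOW(P), find every occurrence of P on a right-hand side N → α P β: add FIRST(β) \ {ε}, and if β is empty or nullable also add FOLLOW(N). Iterate to a fixed point.

In S → P ; ;: P is followed by ';' ';', add FIRST(';' ';') \ {ε} = { ';' }
In X → P: P is at the end, add FOLLOW(X)
In P → P ; S: P is followed by ';' S, add FIRST(';' S) \ {ε} = { ';' }

The FOLLOW sets referred to above (computed the same way, to a fixed point):
  FOLLOW(X) = { $, ';', 'e' }

Taking the union: FOLLOW(P) = { $, ';', 'e' }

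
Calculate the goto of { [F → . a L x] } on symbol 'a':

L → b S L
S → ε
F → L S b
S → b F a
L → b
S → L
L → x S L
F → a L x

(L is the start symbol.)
{ [F → a . L x], [L → . b S L], [L → . b], [L → . x S L] }

GOTO(I, 'a') = CLOSURE({ [A → αX.β] : [A → α.Xβ] ∈ I, X = 'a' })

Items with dot before 'a', with the dot advanced:
  [F → . a L x] → [F → a . L x]
Closure of the advanced items:
  [F → a . L x] has the dot before L: add [L → . b S L], [L → . b], [L → . x S L]

GOTO = { [F → a . L x], [L → . b S L], [L → . b], [L → . x S L] }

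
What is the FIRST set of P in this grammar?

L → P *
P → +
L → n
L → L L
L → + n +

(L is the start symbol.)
From P → +:
  - '+' is a terminal: add '+' and stop

Collecting: FIRST(P) = { '+' }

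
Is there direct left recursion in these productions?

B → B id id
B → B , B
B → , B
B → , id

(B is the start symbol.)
Direct left recursion occurs when N → N α for some non-terminal N (the right-hand side begins with the left-hand side itself).

B → B id id: LEFT RECURSIVE (starts with B)
B → B , B: LEFT RECURSIVE (starts with B)
B → , B: starts with ','
B → , id: starts with ','

The grammar has direct left recursion on: B.

Answer: Yes, B is left-recursive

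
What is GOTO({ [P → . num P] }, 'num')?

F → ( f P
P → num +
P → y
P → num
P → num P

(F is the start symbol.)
{ [P → . num +], [P → . num P], [P → . num], [P → . y], [P → num . P] }

GOTO(I, 'num') = CLOSURE({ [A → αX.β] : [A → α.Xβ] ∈ I, X = 'num' })

Items with dot before 'num', with the dot advanced:
  [P → . num P] → [P → num . P]
Closure of the advanced items:
  [P → num . P] has the dot before P: add [P → . num +], [P → . y], [P → . num], [P → . num P]

GOTO = { [P → . num +], [P → . num P], [P → . num], [P → . y], [P → num . P] }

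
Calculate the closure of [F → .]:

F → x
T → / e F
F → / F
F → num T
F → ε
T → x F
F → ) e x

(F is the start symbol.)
{ [F → .] }

Start with: [F → .]
The dot is at the end, so nothing is added.

CLOSURE = { [F → .] }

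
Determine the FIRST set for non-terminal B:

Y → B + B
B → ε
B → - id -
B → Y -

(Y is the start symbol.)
{ '+', '-', ε }

FIRST sets of the other non-terminals involved (by the same procedure, iterated to a fixed point):
  FIRST(Y) = { '+', '-' }

From B → ε:
  - ε-production, so ε ∈ FIRST(B)
From B → - id -:
  - '-' is a terminal: add '-' and stop
From B → Y -:
  - Y is a non-terminal: add FIRST(Y) \ {ε} = { '+', '-' }
    Y is not nullable, so stop

Collecting: FIRST(B) = { '+', '-', ε }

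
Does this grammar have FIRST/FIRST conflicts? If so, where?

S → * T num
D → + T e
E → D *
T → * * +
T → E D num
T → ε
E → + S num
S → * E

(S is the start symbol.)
Yes. S → '*' T num / S → '*' E on { '*' }; E → D '*' / E → '+' S num on { '+' }

A FIRST/FIRST conflict occurs when two productions N → α and N → β for the same non-terminal have FIRST(α) ∩ FIRST(β) ≠ ∅ (with ε ∈ FIRST of a nullable right-hand side, so two nullable alternatives also conflict).

FIRST sets of the non-terminals at (or reachable through a nullable prefix from) the front of some alternative:
  FIRST(D) = { '+' }
  FIRST(E) = { '+' }

Productions for S:
  S → * T num: FIRST = { '*' }
  S → * E: FIRST = { '*' }
Productions for E:
  E → D *: FIRST = { '+' }
  E → + S num: FIRST = { '+' }
Productions for T:
  T → * * +: FIRST = { '*' }
  T → E D num: FIRST = { '+' }
  T → ε: FIRST = { ε }
D has only one production, so no FIRST/FIRST conflict is possible there.

Conflict for S: S → * T num and S → * E
  Overlap: { '*' }
Conflict for E: E → D * and E → + S num
  Overlap: { '+' }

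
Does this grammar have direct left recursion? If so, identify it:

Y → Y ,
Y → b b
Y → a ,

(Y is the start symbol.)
Direct left recursion occurs when N → N α for some non-terminal N (the right-hand side begins with the left-hand side itself).

Y → Y ,: LEFT RECURSIVE (starts with Y)
Y → b b: starts with b
Y → a ,: starts with a

The grammar has direct left recursion on: Y.

Answer: Yes, Y is left-recursive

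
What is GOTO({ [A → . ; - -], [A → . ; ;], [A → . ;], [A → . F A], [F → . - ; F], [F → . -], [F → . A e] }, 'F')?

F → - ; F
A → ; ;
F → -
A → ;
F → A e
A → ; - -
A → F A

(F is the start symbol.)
{ [A → . ; - -], [A → . ; ;], [A → . ;], [A → . F A], [A → F . A], [F → . - ; F], [F → . -], [F → . A e] }

GOTO(I, 'F') = CLOSURE({ [A → αX.β] : [A → α.Xβ] ∈ I, X = 'F' })

Items with dot before 'F', with the dot advanced:
  [A → . F A] → [A → F . A]
Closure of the advanced items:
  [A → F . A] has the dot before A: add [A → . ; ;], [A → . ;], [A → . ; - -], [A → . F A]
  [A → . F A] has the dot before F: add [F → . - ; F], [F → . -], [F → . A e]

GOTO = { [A → . ; - -], [A → . ; ;], [A → . ;], [A → . F A], [A → F . A], [F → . - ; F], [F → . -], [F → . A e] }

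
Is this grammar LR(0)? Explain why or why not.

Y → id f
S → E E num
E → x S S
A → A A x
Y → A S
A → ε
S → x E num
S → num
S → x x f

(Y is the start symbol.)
No. Shift-reduce conflict between [A → .] and [Y → . id f]

A grammar is LR(0) if no state in the canonical LR(0) collection has:
  - both a shift item (dot before a terminal) and a complete item (shift-reduce conflict), or
  - two or more complete items (reduce-reduce conflict; the accept item [Y' → Y .] counts as a complete item here).

Augment with Y' → Y and build the canonical LR(0) collection (I0 = CLOSURE({[Y' → . Y]}), then GOTO on every symbol after a dot until no new states appear). It has 20 states:
  I0: { [A → . A A x], [A → .], [Y → . A S], [Y → . id f], [Y' → . Y] }  — shift, reduce
  I1: { [A → . A A x], [A → .], [A → A . A x], [E → . x S S], [S → . E E num], [S → . num], [S → . x E num], [S → . x x f], [Y → A . S] }  — shift, reduce
  I2: { [Y' → Y .] }  — accept
  I3: { [Y → id . f] }  — shift
  I4: { [Y → id f .] }  — reduce
  I5: { [A → . A A x], [A → .], [A → A . A x], [A → A A . x] }  — shift, reduce
  I6: { [E → . x S S], [S → E . E num] }  — shift
  I7: { [Y → A S .] }  — reduce
  I8: { [S → num .] }  — reduce
  I9: { [E → . x S S], [E → x . S S], [S → . E E num], [S → . num], [S → . x E num], [S → . x x f], [S → x . E num], [S → x . x f] }  — shift
  I10: { [E → . x S S], [S → E . E num], [S → x E . num] }  — shift
  I11: { [E → . x S S], [E → x S . S], [S → . E E num], [S → . num], [S → . x E num], [S → . x x f] }  — shift
  I12: { [E → . x S S], [E → x . S S], [S → . E E num], [S → . num], [S → . x E num], [S → . x x f], [S → x . E num], [S → x . x f], [S → x x . f] }  — shift
  I13: { [S → x x f .] }  — reduce
  I14: { [E → x S S .] }  — reduce
  I15: { [S → E E . num] }  — shift
  I16: { [S → x E num .] }  — reduce
  I17: { [E → . x S S], [E → x . S S], [S → . E E num], [S → . num], [S → . x E num], [S → . x x f] }  — shift
  I18: { [S → E E num .] }  — reduce
  I19: { [A → A A x .] }  — reduce

Conflict in state I0:
  Shift-reduce conflict between [A → .] and [Y → . id f]
So the grammar is NOT LR(0).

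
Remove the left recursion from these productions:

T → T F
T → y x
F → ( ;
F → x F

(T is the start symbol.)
T → y x T'
T' → F T'
T' → ε
F → ( ;
F → x F

T is directly left-recursive. The standard transformation for
  A → A α₁ | ... | A α_m | β₁ | ... | β_n
is
  A  → β₁ A' | ... | β_n A'
  A' → α₁ A' | ... | α_m A' | ε

T → y x becomes T → y x T'
T → T F becomes T' → F T'
Add T' → ε

Productions for other non-terminals are unchanged:
  F → ( ;
  F → x F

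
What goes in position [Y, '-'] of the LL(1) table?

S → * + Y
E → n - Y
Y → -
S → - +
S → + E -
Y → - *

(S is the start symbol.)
To find M[Y, '-'], we find productions for Y where '-' is in the predict set (PREDICT(N → α) = (FIRST(α) \ {ε}) ∪ (FOLLOW(N) if α ⇒* ε)).

Y → -: PREDICT = { '-' }
  '-' is in predict set, so this production goes in M[Y, '-']
Y → - *: PREDICT = { '-' }
  '-' is in predict set, so this production goes in M[Y, '-']

M[Y, '-'] = Y → -, Y → - *  (a multiply-defined cell — the grammar is not LL(1))

Answer: Y → -, Y → - *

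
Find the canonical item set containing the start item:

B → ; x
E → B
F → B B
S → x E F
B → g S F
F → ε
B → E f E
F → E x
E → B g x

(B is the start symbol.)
{ [B → . ; x], [B → . E f E], [B → . g S F], [B' → . B], [E → . B g x], [E → . B] }

First, augment the grammar with B' → B
I₀ = CLOSURE({ [B' → . B] }):
  [B' → . B] has the dot before B: add [B → . ; x], [B → . g S F], [B → . E f E]
  [B → . E f E] has the dot before E: add [E → . B], [E → . B g x]
No further items can be added.

I₀ = { [B → . ; x], [B → . E f E], [B → . g S F], [B' → . B], [E → . B g x], [E → . B] }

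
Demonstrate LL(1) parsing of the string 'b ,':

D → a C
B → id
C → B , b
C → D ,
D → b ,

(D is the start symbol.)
Stack is shown with the top on the left.

Stack  Input  Action
--------------------
D $    b , $  output D → b ,
b , $  b , $  match 'b'
, $    , $    match ','
$      $      accept

The string is accepted.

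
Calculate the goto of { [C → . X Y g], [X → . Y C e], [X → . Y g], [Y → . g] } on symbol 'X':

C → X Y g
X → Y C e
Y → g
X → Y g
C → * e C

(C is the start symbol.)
{ [C → X . Y g], [Y → . g] }

GOTO(I, 'X') = CLOSURE({ [A → αX.β] : [A → α.Xβ] ∈ I, X = 'X' })

Items with dot before 'X', with the dot advanced:
  [C → . X Y g] → [C → X . Y g]
Closure of the advanced items:
  [C → X . Y g] has the dot before Y: add [Y → . g]

GOTO = { [C → X . Y g], [Y → . g] }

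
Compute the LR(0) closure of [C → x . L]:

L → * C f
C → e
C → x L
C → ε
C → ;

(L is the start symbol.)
To compute CLOSURE, for each item [A → α.Bβ] where B is a non-terminal, add [B → .γ] for all productions B → γ; repeat for the newly added items until nothing changes.

Start with: [C → x . L]
  [C → x . L] has the dot before L: add [L → . * C f]
No further items can be added.

CLOSURE = { [C → x . L], [L → . * C f] }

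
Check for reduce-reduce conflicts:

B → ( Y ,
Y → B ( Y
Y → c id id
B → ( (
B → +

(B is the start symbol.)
No reduce-reduce conflicts

A reduce-reduce conflict occurs when an LR(0) state has two complete items [A → α .] and [B → β .] — both call for a reduction, and with no lookahead the parser cannot choose between them.

Augment with B' → B and build the canonical LR(0) collection (I0 = CLOSURE({[B' → . B]}), then GOTO on every symbol after a dot until no new states appear). It has 13 states:
  I0: { [B → . ( (], [B → . ( Y ,], [B → . +], [B' → . B] }  — shift
  I1: { [B → ( . (], [B → ( . Y ,], [B → . ( (], [B → . ( Y ,], [B → . +], [Y → . B ( Y], [Y → . c id id] }  — shift
  I2: { [B → + .] }  — reduce
  I3: { [B' → B .] }  — accept
  I4: { [B → ( ( .], [B → ( . (], [B → ( . Y ,], [B → . ( (], [B → . ( Y ,], [B → . +], [Y → . B ( Y], [Y → . c id id] }  — shift, reduce
  I5: { [Y → B . ( Y] }  — shift
  I6: { [B → ( Y . ,] }  — shift
  I7: { [Y → c . id id] }  — shift
  I8: { [Y → c id . id] }  — shift
  I9: { [Y → c id id .] }  — reduce
  I10: { [B → ( Y , .] }  — reduce
  I11: { [B → . ( (], [B → . ( Y ,], [B → . +], [Y → . B ( Y], [Y → . c id id], [Y → B ( . Y] }  — shift
  I12: { [Y → B ( Y .] }  — reduce

No state contains more than one complete item.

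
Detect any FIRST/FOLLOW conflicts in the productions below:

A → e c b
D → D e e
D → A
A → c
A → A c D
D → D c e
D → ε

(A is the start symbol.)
Yes. D → D e e with FOLLOW(D) on { 'c', 'e' }; D → A with FOLLOW(D) on { 'c', 'e' }; D → D c e with FOLLOW(D) on { 'c', 'e' }

A FIRST/FOLLOW conflict occurs when a non-terminal N has a nullable alternative N → β (β ⇒* ε) and another alternative N → α with FIRST(α) ∩ FOLLOW(N) ≠ ∅: on such a lookahead the parser cannot decide between expanding α and letting N vanish via β.

Nullable non-terminals: D.
FIRST sets used below: FIRST(D) = { 'c', 'e', ε }, FIRST(A) = { 'c', 'e' }

D: nullable alternative(s) D → ε; FOLLOW(D) = { $, 'c', 'e' }
  D → D e e: FIRST \ {ε} = { 'c', 'e' } — overlaps FOLLOW(D) on { 'c', 'e' }: CONFLICT
  D → A: FIRST \ {ε} = { 'c', 'e' } — overlaps FOLLOW(D) on { 'c', 'e' }: CONFLICT
  D → D c e: FIRST \ {ε} = { 'c', 'e' } — overlaps FOLLOW(D) on { 'c', 'e' }: CONFLICT
  D → ε: FIRST \ {ε} = { } — this is the only nullable alternative, skip

A has no nullable alternative, so no FIRST/FOLLOW check is needed there.

So the grammar has 3 FIRST/FOLLOW conflicts (marked CONFLICT above).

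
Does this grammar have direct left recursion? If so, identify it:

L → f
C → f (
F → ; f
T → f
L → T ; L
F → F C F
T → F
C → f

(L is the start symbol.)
L → f: starts with f
C → f (: starts with f
F → ; f: starts with ';'
T → f: starts with f
L → T ; L: starts with T
F → F C F: LEFT RECURSIVE (starts with F)
T → F: starts with F
C → f: starts with f

The grammar has direct left recursion on: F.

Answer: Yes, F is left-recursive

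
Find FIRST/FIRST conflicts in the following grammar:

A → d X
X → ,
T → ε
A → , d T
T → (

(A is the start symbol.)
No FIRST/FIRST conflicts.

A FIRST/FIRST conflict occurs when two productions N → α and N → β for the same non-terminal have FIRST(α) ∩ FIRST(β) ≠ ∅ (with ε ∈ FIRST of a nullable right-hand side, so two nullable alternatives also conflict).

Productions for A:
  A → d X: FIRST = { 'd' }
  A → , d T: FIRST = { ',' }
Productions for T:
  T → ε: FIRST = { ε }
  T → (: FIRST = { '(' }
X has only one production, so no FIRST/FIRST conflict is possible there.

All alternatives of each non-terminal have pairwise disjoint FIRST sets.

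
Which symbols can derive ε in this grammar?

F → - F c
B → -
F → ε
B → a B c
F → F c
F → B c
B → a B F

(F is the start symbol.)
A non-terminal is nullable if it can derive ε (the empty string): either it has an ε-production, or it has a production whose right-hand side consists entirely of nullable non-terminals.

ε-productions: F → ε
So F is immediately nullable.
No further non-terminal can be added: every production for the remaining non-terminals contains a terminal or a non-nullable non-terminal.
Nullable = { 'F' }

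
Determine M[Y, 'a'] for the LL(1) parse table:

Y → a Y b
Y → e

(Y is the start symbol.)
To find M[Y, 'a'], we find productions for Y where 'a' is in the predict set (PREDICT(N → α) = (FIRST(α) \ {ε}) ∪ (FOLLOW(N) if α ⇒* ε)).

Y → a Y b: PREDICT = { 'a' }
  'a' is in predict set, so this production goes in M[Y, 'a']
Y → e: PREDICT = { 'e' }

M[Y, 'a'] = Y → a Y b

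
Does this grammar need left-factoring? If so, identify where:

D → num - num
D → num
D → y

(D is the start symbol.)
Left-factoring is needed when two productions for the same non-terminal
share a common prefix on the right-hand side.

Productions for D:
  D → num - num
  D → num
  D → y

Found common prefix 'num' in productions for D

Answer: Yes, D has productions with common prefix 'num'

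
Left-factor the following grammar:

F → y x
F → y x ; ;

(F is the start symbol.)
Left-factoring transforms A → αβ₁ | αβ₂ into A → αA' and A' → β₁ | β₂
(α is the longest common prefix among the alternatives). Repeat until
no nonterminal has two alternatives with a common prefix.

Round 1: F has alternatives sharing prefix 'y x'. Introduce F': F → y x F'
  Add: F' → ε
  Add: F' → ; ;

No remaining common prefixes — done.

Resulting grammar:
F → y x F'
F' → ε
F' → ; ;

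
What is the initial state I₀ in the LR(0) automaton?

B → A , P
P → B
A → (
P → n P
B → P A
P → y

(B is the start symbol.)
{ [A → . (], [B → . A , P], [B → . P A], [B' → . B], [P → . B], [P → . n P], [P → . y] }

First, augment the grammar with B' → B
I₀ = CLOSURE({ [B' → . B] }):
  [B' → . B] has the dot before B: add [B → . A , P], [B → . P A]
  [B → . A , P] has the dot before A: add [A → . (]
  [B → . P A] has the dot before P: add [P → . B], [P → . n P], [P → . y]
No further items can be added.

I₀ = { [A → . (], [B → . A , P], [B → . P A], [B' → . B], [P → . B], [P → . n P], [P → . y] }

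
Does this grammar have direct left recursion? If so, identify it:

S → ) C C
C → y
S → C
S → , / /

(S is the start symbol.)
No direct left recursion

S → ) C C: starts with ')'
C → y: starts with y
S → C: starts with C
S → , / /: starts with ','

No direct left recursion found.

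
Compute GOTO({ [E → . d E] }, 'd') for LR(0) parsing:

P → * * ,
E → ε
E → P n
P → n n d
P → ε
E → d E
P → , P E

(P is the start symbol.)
GOTO(I, 'd') = CLOSURE({ [A → αX.β] : [A → α.Xβ] ∈ I, X = 'd' })

Items with dot before 'd', with the dot advanced:
  [E → . d E] → [E → d . E]
Closure of the advanced items:
  [E → d . E] has the dot before E: add [E → .], [E → . P n], [E → . d E]
  [E → . P n] has the dot before P: add [P → . * * ,], [P → . n n d], [P → .], [P → . , P E]

GOTO = { [E → . P n], [E → . d E], [E → .], [E → d . E], [P → . * * ,], [P → . , P E], [P → . n n d], [P → .] }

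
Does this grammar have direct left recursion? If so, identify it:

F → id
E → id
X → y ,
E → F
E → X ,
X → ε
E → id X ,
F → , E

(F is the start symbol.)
No direct left recursion

F → id: starts with id
E → id: starts with id
X → y ,: starts with y
E → F: starts with F
E → X ,: starts with X
X → ε: starts with ε
E → id X ,: starts with id
F → , E: starts with ','

No direct left recursion found.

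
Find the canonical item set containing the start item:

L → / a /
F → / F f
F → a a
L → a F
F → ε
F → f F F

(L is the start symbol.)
First, augment the grammar with L' → L
I₀ = CLOSURE({ [L' → . L] }):
  [L' → . L] has the dot before L: add [L → . / a /], [L → . a F]
No further items can be added.

I₀ = { [L → . / a /], [L → . a F], [L' → . L] }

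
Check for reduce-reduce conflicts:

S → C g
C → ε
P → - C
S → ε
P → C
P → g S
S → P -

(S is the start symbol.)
Augment with S' → S and build the canonical LR(0) collection (I0 = CLOSURE({[S' → . S]}), then GOTO on every symbol after a dot until no new states appear). It has 10 states:
  I0: { [C → .], [P → . - C], [P → . C], [P → . g S], [S → . C g], [S → . P -], [S → .], [S' → . S] }  — shift, 2 reduces
  I1: { [C → .], [P → - . C] }  — reduce
  I2: { [P → C .], [S → C . g] }  — shift, reduce
  I3: { [S → P . -] }  — shift
  I4: { [S' → S .] }  — accept
  I5: { [C → .], [P → . - C], [P → . C], [P → . g S], [P → g . S], [S → . C g], [S → . P -], [S → .] }  — shift, 2 reduces
  I6: { [P → g S .] }  — reduce
  I7: { [S → P - .] }  — reduce
  I8: { [S → C g .] }  — reduce
  I9: { [P → - C .] }  — reduce

I0 contains complete items [C → .], [S → .] — reduce-reduce conflict.
I5 contains complete items [C → .], [S → .] — reduce-reduce conflict.

Answer: Yes — I0: [C → .] vs [S → .]; I5: [C → .] vs [S → .]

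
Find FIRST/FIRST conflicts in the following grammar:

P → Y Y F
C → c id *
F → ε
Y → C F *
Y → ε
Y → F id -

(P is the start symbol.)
FIRST sets of the non-terminals at (or reachable through a nullable prefix from) the front of some alternative:
  FIRST(C) = { 'c' }
  FIRST(F) = { ε }

Productions for Y:
  Y → C F *: FIRST = { 'c' }
  Y → ε: FIRST = { ε }
  Y → F id -: FIRST = { 'id' }
P, C, F have only one production, so no FIRST/FIRST conflict is possible there.

All alternatives of each non-terminal have pairwise disjoint FIRST sets.

Answer: No FIRST/FIRST conflicts.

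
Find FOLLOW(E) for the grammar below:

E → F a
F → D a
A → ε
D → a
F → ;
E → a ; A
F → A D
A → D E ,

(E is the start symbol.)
{ $, ',' }

E is the start symbol, so $ ∈ FOLLOW(E).
In A → D E ,: E is followed by ',', add FIRST(',') \ {ε} = { ',' }

Taking the union: FOLLOW(E) = { $, ',' }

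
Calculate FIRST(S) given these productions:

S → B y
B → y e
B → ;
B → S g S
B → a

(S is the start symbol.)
FIRST sets of the other non-terminals involved (by the same procedure, iterated to a fixed point):
  FIRST(B) = { ';', 'a', 'y' }

From S → B y:
  - B is a non-terminal: add FIRST(B) \ {ε} = { ';', 'a', 'y' }
    B is not nullable, so stop

Collecting: FIRST(S) = { ';', 'a', 'y' }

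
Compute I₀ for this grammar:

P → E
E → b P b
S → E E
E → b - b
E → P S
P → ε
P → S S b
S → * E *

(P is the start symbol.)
First, augment the grammar with P' → P
I₀ = CLOSURE({ [P' → . P] }):
  [P' → . P] has the dot before P: add [P → . E], [P → .], [P → . S S b]
  [P → . E] has the dot before E: add [E → . b P b], [E → . b - b], [E → . P S]
  [P → . S S b] has the dot before S: add [S → . E E], [S → . * E *]
No further items can be added.

I₀ = { [E → . P S], [E → . b - b], [E → . b P b], [P → . E], [P → . S S b], [P → .], [P' → . P], [S → . * E *], [S → . E E] }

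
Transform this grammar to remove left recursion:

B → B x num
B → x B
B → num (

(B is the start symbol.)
B → x B B'
B → num ( B'
B' → x num B'
B' → ε

B is directly left-recursive. The standard transformation for
  A → A α₁ | ... | A α_m | β₁ | ... | β_n
is
  A  → β₁ A' | ... | β_n A'
  A' → α₁ A' | ... | α_m A' | ε

B → x B becomes B → x B B'
B → num ( becomes B → num ( B'
B → B x num becomes B' → x num B'
Add B' → ε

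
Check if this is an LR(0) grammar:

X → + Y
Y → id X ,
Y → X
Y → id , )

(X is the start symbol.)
Yes, the grammar is LR(0)

A grammar is LR(0) if no state in the canonical LR(0) collection has:
  - both a shift item (dot before a terminal) and a complete item (shift-reduce conflict), or
  - two or more complete items (reduce-reduce conflict; the accept item [X' → X .] counts as a complete item here).

Augment with X' → X and build the canonical LR(0) collection (I0 = CLOSURE({[X' → . X]}), then GOTO on every symbol after a dot until no new states appear). It has 10 states:
  I0: { [X → . + Y], [X' → . X] }  — shift
  I1: { [X → + . Y], [X → . + Y], [Y → . X], [Y → . id , )], [Y → . id X ,] }  — shift
  I2: { [X' → X .] }  — accept
  I3: { [Y → X .] }  — reduce
  I4: { [X → + Y .] }  — reduce
  I5: { [X → . + Y], [Y → id . , )], [Y → id . X ,] }  — shift
  I6: { [Y → id , . )] }  — shift
  I7: { [Y → id X . ,] }  — shift
  I8: { [Y → id X , .] }  — reduce
  I9: { [Y → id , ) .] }  — reduce

Every state is either a pure shift/goto state or contains exactly one complete item and nothing to shift — no conflicts. The grammar is LR(0).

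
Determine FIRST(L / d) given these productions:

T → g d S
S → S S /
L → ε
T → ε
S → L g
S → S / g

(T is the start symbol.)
FIRST sets of the non-terminals involved (from the grammar, by fixed-point iteration):
  FIRST(L) = { ε }

To compute FIRST(L / d), process the symbols left to right:
Symbol L is a non-terminal. Add FIRST(L) \ {ε} = { }
L is nullable (ε ∈ FIRST(L)), continue to the next symbol.
Symbol / is a terminal. Add '/' and stop.
FIRST(L / d) = { '/' }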